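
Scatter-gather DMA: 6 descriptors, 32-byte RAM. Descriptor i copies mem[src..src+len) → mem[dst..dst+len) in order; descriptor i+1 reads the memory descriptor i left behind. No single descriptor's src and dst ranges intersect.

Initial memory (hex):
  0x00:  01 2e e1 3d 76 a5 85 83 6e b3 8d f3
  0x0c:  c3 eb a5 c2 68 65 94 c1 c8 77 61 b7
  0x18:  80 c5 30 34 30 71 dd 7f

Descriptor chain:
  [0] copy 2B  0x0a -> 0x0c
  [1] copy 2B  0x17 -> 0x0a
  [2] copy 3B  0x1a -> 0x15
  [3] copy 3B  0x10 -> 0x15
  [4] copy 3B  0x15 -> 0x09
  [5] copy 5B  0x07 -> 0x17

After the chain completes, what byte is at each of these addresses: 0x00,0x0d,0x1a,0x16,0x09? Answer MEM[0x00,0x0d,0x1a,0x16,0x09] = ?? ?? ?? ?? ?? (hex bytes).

  after D0: wrote 2B at 0x0c = 8df3
  after D1: wrote 2B at 0x0a = b780
  after D2: wrote 3B at 0x15 = 303430
  after D3: wrote 3B at 0x15 = 686594
  after D4: wrote 3B at 0x09 = 686594
  after D5: wrote 5B at 0x17 = 836e686594
query mem[0x00]=0x01, mem[0x0d]=0xf3, mem[0x1a]=0x65, mem[0x16]=0x65, mem[0x09]=0x68

MEM[0x00,0x0d,0x1a,0x16,0x09] = 01 f3 65 65 68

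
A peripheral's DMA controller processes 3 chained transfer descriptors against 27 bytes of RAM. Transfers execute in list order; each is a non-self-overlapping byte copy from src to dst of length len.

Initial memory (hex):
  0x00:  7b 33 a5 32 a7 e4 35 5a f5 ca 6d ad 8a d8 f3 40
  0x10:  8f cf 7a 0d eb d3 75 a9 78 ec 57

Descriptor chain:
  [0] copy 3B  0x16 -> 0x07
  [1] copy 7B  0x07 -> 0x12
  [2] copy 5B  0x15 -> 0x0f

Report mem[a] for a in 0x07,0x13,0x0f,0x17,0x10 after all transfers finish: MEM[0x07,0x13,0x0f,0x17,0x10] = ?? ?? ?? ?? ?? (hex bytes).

  after D0: wrote 3B at 0x07 = 75a978
  after D1: wrote 7B at 0x12 = 75a9786dad8ad8
  after D2: wrote 5B at 0x0f = 6dad8ad8ec
query mem[0x07]=0x75, mem[0x13]=0xec, mem[0x0f]=0x6d, mem[0x17]=0x8a, mem[0x10]=0xad

MEM[0x07,0x13,0x0f,0x17,0x10] = 75 ec 6d 8a ad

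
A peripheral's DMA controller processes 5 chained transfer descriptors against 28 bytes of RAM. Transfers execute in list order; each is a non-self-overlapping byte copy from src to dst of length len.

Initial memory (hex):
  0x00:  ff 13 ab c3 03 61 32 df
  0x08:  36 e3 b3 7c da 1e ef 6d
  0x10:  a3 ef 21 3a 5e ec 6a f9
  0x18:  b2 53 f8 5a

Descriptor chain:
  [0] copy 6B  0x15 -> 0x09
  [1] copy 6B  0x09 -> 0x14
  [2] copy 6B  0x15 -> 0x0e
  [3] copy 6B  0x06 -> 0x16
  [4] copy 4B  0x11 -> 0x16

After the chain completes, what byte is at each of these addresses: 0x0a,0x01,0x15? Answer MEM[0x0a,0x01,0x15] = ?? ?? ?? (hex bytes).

  after D0: wrote 6B at 0x09 = ec6af9b253f8
  after D1: wrote 6B at 0x14 = ec6af9b253f8
  after D2: wrote 6B at 0x0e = 6af9b253f8f8
  after D3: wrote 6B at 0x16 = 32df36ec6af9
  after D4: wrote 4B at 0x16 = 53f8f8ec
query mem[0x0a]=0x6a, mem[0x01]=0x13, mem[0x15]=0x6a

MEM[0x0a,0x01,0x15] = 6a 13 6a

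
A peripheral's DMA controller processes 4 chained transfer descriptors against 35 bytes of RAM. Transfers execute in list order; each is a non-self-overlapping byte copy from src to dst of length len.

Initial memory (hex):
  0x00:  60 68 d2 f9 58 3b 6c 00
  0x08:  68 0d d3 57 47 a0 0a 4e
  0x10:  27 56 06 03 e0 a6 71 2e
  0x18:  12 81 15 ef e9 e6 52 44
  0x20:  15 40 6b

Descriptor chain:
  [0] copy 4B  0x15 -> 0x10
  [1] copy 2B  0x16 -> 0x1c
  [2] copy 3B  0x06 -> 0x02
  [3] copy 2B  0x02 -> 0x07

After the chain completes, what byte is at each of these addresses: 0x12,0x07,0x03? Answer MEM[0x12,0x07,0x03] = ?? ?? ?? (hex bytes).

[0] 0x15->0x10 len=4 : a6 71 2e 12
[1] 0x16->0x1c len=2 : 71 2e
[2] 0x06->0x02 len=3 : 6c 00 68
[3] 0x02->0x07 len=2 : 6c 00
query mem[0x12]=0x2e, mem[0x07]=0x6c, mem[0x03]=0x00

MEM[0x12,0x07,0x03] = 2e 6c 00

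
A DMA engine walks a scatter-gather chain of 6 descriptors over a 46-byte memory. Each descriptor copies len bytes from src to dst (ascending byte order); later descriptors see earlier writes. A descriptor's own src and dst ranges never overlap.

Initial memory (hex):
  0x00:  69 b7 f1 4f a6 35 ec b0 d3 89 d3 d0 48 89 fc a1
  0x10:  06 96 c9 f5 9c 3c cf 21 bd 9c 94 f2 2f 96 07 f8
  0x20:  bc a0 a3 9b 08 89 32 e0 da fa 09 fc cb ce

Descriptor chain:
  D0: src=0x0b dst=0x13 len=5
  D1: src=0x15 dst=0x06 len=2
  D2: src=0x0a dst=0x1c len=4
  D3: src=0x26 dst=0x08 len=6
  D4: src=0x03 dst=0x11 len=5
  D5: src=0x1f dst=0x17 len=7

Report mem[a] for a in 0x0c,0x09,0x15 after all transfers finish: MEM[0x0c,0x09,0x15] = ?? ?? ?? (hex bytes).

MEM[0x0c,0x09,0x15] = 09 e0 fc

D0: mem[0x13..0x17] <- [d0 48 89 fc a1]
D1: mem[0x06..0x07] <- [89 fc]
D2: mem[0x1c..0x1f] <- [d3 d0 48 89]
D3: mem[0x08..0x0d] <- [32 e0 da fa 09 fc]
D4: mem[0x11..0x15] <- [4f a6 35 89 fc]
D5: mem[0x17..0x1d] <- [89 bc a0 a3 9b 08 89]
query mem[0x0c]=0x09, mem[0x09]=0xe0, mem[0x15]=0xfc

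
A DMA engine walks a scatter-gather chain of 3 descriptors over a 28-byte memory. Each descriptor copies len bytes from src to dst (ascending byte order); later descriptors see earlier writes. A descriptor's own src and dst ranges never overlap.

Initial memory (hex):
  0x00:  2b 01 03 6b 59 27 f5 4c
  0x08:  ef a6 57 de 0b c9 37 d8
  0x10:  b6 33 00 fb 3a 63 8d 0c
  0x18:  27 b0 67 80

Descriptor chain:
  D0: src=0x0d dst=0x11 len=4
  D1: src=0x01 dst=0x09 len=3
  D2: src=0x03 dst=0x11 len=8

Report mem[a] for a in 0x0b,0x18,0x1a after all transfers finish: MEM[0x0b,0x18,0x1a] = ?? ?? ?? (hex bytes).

MEM[0x0b,0x18,0x1a] = 6b 03 67

#0 dst[0x11+4] := {0xc9,0x37,0xd8,0xb6}
#1 dst[0x09+3] := {0x01,0x03,0x6b}
#2 dst[0x11+8] := {0x6b,0x59,0x27,0xf5,0x4c,0xef,0x01,0x03}
query mem[0x0b]=0x6b, mem[0x18]=0x03, mem[0x1a]=0x67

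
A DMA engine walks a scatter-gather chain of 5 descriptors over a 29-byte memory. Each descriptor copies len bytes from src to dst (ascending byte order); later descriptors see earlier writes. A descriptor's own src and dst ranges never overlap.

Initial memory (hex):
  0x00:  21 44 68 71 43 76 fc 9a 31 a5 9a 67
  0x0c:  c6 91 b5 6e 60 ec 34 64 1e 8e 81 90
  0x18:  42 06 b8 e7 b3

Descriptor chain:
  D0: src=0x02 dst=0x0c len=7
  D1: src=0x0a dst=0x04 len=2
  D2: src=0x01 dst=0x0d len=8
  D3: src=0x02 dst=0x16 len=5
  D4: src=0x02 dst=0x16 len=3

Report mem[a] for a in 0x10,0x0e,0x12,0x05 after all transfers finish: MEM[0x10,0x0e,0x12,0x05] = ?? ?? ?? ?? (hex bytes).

[0] 0x02->0x0c len=7 : 68 71 43 76 fc 9a 31
[1] 0x0a->0x04 len=2 : 9a 67
[2] 0x01->0x0d len=8 : 44 68 71 9a 67 fc 9a 31
[3] 0x02->0x16 len=5 : 68 71 9a 67 fc
[4] 0x02->0x16 len=3 : 68 71 9a
query mem[0x10]=0x9a, mem[0x0e]=0x68, mem[0x12]=0xfc, mem[0x05]=0x67

MEM[0x10,0x0e,0x12,0x05] = 9a 68 fc 67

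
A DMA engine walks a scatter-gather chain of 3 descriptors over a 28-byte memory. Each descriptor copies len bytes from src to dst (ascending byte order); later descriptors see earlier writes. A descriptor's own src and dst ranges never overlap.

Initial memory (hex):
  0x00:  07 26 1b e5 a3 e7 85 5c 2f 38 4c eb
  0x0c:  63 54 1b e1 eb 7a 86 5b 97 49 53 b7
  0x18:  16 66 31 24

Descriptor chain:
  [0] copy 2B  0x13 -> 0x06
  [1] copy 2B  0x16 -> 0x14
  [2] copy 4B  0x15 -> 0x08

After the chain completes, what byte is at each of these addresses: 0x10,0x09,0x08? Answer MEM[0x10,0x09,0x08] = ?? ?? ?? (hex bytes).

MEM[0x10,0x09,0x08] = eb 53 b7

[0] 0x13->0x06 len=2 : 5b 97
[1] 0x16->0x14 len=2 : 53 b7
[2] 0x15->0x08 len=4 : b7 53 b7 16
query mem[0x10]=0xeb, mem[0x09]=0x53, mem[0x08]=0xb7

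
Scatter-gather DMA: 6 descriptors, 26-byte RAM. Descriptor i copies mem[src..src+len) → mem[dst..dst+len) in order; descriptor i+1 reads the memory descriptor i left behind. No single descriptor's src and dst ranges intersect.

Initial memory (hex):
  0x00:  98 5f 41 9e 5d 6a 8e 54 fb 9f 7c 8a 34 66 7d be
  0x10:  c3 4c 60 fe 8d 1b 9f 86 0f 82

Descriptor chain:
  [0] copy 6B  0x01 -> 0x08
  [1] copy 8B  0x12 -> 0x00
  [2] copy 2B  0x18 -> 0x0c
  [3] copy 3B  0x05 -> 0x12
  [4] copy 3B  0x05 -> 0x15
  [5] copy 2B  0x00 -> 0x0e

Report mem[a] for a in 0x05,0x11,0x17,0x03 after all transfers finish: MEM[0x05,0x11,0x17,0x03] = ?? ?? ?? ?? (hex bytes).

MEM[0x05,0x11,0x17,0x03] = 86 4c 82 1b

#0 dst[0x08+6] := {0x5f,0x41,0x9e,0x5d,0x6a,0x8e}
#1 dst[0x00+8] := {0x60,0xfe,0x8d,0x1b,0x9f,0x86,0x0f,0x82}
#2 dst[0x0c+2] := {0x0f,0x82}
#3 dst[0x12+3] := {0x86,0x0f,0x82}
#4 dst[0x15+3] := {0x86,0x0f,0x82}
#5 dst[0x0e+2] := {0x60,0xfe}
query mem[0x05]=0x86, mem[0x11]=0x4c, mem[0x17]=0x82, mem[0x03]=0x1b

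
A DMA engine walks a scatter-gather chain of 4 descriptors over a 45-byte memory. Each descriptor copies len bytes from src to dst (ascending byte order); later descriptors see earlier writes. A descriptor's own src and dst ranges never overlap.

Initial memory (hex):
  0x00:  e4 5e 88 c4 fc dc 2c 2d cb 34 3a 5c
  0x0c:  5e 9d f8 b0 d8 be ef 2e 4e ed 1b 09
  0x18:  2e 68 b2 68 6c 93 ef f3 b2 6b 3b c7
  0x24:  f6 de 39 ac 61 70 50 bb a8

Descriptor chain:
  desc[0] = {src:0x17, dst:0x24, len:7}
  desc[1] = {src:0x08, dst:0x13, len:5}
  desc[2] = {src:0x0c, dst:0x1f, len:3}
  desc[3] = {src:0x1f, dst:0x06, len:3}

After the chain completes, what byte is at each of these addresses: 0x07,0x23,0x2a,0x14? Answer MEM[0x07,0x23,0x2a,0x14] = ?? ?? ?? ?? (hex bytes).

MEM[0x07,0x23,0x2a,0x14] = 9d c7 93 34

  after D0: wrote 7B at 0x24 = 092e68b2686c93
  after D1: wrote 5B at 0x13 = cb343a5c5e
  after D2: wrote 3B at 0x1f = 5e9df8
  after D3: wrote 3B at 0x06 = 5e9df8
query mem[0x07]=0x9d, mem[0x23]=0xc7, mem[0x2a]=0x93, mem[0x14]=0x34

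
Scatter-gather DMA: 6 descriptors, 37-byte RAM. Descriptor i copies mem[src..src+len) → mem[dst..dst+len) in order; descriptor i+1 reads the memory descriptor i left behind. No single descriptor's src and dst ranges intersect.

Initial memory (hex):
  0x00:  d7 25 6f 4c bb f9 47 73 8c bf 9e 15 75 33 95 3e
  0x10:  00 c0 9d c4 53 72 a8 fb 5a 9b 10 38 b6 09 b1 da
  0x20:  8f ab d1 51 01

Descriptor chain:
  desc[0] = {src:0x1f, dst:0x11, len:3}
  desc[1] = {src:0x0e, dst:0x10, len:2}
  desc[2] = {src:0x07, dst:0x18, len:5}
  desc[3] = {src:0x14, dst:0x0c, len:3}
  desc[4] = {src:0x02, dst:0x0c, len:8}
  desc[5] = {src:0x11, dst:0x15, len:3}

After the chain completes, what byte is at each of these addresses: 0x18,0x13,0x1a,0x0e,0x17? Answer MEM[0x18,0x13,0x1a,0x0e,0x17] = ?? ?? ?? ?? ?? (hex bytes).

MEM[0x18,0x13,0x1a,0x0e,0x17] = 73 bf bf bb bf

  after D0: wrote 3B at 0x11 = da8fab
  after D1: wrote 2B at 0x10 = 953e
  after D2: wrote 5B at 0x18 = 738cbf9e15
  after D3: wrote 3B at 0x0c = 5372a8
  after D4: wrote 8B at 0x0c = 6f4cbbf947738cbf
  after D5: wrote 3B at 0x15 = 738cbf
query mem[0x18]=0x73, mem[0x13]=0xbf, mem[0x1a]=0xbf, mem[0x0e]=0xbb, mem[0x17]=0xbf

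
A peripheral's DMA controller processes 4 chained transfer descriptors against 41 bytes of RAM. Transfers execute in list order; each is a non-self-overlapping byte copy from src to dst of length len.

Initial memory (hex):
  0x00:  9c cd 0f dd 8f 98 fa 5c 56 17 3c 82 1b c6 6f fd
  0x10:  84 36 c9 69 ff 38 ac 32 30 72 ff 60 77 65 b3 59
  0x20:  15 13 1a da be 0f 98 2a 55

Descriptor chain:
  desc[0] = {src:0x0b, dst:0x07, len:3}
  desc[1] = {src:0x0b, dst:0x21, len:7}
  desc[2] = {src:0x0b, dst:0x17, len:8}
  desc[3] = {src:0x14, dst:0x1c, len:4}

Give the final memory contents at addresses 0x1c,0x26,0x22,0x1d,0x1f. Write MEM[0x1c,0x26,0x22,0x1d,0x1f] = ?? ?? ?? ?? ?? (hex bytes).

#0 dst[0x07+3] := {0x82,0x1b,0xc6}
#1 dst[0x21+7] := {0x82,0x1b,0xc6,0x6f,0xfd,0x84,0x36}
#2 dst[0x17+8] := {0x82,0x1b,0xc6,0x6f,0xfd,0x84,0x36,0xc9}
#3 dst[0x1c+4] := {0xff,0x38,0xac,0x82}
query mem[0x1c]=0xff, mem[0x26]=0x84, mem[0x22]=0x1b, mem[0x1d]=0x38, mem[0x1f]=0x82

MEM[0x1c,0x26,0x22,0x1d,0x1f] = ff 84 1b 38 82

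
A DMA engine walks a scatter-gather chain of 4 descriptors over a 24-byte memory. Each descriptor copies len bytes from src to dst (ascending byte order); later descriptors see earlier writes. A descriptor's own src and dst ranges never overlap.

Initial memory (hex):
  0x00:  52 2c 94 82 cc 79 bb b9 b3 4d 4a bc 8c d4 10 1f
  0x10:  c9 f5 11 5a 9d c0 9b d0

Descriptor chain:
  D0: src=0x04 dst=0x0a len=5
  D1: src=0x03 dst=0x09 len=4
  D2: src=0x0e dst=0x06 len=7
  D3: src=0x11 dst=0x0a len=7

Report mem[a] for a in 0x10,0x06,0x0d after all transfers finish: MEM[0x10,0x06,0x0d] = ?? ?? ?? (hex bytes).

MEM[0x10,0x06,0x0d] = d0 b3 9d

D0: mem[0x0a..0x0e] <- [cc 79 bb b9 b3]
D1: mem[0x09..0x0c] <- [82 cc 79 bb]
D2: mem[0x06..0x0c] <- [b3 1f c9 f5 11 5a 9d]
D3: mem[0x0a..0x10] <- [f5 11 5a 9d c0 9b d0]
query mem[0x10]=0xd0, mem[0x06]=0xb3, mem[0x0d]=0x9d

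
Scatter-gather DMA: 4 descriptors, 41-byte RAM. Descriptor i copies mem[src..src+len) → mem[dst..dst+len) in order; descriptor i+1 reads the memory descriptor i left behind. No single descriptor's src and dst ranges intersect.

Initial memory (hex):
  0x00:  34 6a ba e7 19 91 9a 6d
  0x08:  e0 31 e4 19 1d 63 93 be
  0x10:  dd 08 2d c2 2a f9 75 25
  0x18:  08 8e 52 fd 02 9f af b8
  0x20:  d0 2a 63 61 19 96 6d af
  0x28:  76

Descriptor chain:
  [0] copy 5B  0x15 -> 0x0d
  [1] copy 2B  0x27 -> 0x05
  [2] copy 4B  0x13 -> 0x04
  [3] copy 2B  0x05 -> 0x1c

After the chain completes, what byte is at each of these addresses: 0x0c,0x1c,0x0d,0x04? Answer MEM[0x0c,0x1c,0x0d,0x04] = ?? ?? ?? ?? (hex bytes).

MEM[0x0c,0x1c,0x0d,0x04] = 1d 2a f9 c2

D0: mem[0x0d..0x11] <- [f9 75 25 08 8e]
D1: mem[0x05..0x06] <- [af 76]
D2: mem[0x04..0x07] <- [c2 2a f9 75]
D3: mem[0x1c..0x1d] <- [2a f9]
query mem[0x0c]=0x1d, mem[0x1c]=0x2a, mem[0x0d]=0xf9, mem[0x04]=0xc2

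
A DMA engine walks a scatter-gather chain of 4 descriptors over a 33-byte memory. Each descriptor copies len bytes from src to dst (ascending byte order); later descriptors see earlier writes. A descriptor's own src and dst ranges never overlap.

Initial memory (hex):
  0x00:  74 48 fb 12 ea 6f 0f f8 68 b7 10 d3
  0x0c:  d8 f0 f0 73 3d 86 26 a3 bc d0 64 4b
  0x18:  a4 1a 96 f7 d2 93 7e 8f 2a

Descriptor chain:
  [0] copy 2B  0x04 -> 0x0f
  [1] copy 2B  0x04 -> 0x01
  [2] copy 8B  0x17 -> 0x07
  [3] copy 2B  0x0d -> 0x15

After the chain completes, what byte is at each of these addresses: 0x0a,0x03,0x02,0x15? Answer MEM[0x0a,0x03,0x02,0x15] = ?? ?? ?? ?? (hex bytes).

D0: mem[0x0f..0x10] <- [ea 6f]
D1: mem[0x01..0x02] <- [ea 6f]
D2: mem[0x07..0x0e] <- [4b a4 1a 96 f7 d2 93 7e]
D3: mem[0x15..0x16] <- [93 7e]
query mem[0x0a]=0x96, mem[0x03]=0x12, mem[0x02]=0x6f, mem[0x15]=0x93

MEM[0x0a,0x03,0x02,0x15] = 96 12 6f 93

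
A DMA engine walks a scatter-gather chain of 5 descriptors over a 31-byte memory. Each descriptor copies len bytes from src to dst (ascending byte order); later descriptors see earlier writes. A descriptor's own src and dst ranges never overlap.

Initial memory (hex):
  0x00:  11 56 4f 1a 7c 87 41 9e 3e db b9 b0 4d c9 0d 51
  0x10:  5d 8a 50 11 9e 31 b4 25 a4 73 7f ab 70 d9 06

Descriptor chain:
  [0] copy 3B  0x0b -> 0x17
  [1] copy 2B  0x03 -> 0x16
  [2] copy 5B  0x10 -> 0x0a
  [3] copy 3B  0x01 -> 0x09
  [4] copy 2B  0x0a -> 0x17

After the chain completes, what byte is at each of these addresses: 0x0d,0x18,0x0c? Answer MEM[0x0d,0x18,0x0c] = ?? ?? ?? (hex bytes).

MEM[0x0d,0x18,0x0c] = 11 1a 50

[0] 0x0b->0x17 len=3 : b0 4d c9
[1] 0x03->0x16 len=2 : 1a 7c
[2] 0x10->0x0a len=5 : 5d 8a 50 11 9e
[3] 0x01->0x09 len=3 : 56 4f 1a
[4] 0x0a->0x17 len=2 : 4f 1a
query mem[0x0d]=0x11, mem[0x18]=0x1a, mem[0x0c]=0x50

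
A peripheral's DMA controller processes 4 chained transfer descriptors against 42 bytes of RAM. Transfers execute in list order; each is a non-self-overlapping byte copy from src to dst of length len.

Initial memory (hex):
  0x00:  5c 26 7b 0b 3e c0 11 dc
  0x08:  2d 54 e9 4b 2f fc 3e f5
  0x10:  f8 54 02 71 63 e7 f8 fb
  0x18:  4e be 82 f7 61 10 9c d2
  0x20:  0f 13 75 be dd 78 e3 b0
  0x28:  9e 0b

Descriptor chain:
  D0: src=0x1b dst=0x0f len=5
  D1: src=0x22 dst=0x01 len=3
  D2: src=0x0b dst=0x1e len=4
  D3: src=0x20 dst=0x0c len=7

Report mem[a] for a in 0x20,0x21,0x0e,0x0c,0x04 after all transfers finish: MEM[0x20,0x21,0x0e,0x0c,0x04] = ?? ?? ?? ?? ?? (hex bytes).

MEM[0x20,0x21,0x0e,0x0c,0x04] = fc 3e 75 fc 3e

#0 dst[0x0f+5] := {0xf7,0x61,0x10,0x9c,0xd2}
#1 dst[0x01+3] := {0x75,0xbe,0xdd}
#2 dst[0x1e+4] := {0x4b,0x2f,0xfc,0x3e}
#3 dst[0x0c+7] := {0xfc,0x3e,0x75,0xbe,0xdd,0x78,0xe3}
query mem[0x20]=0xfc, mem[0x21]=0x3e, mem[0x0e]=0x75, mem[0x0c]=0xfc, mem[0x04]=0x3e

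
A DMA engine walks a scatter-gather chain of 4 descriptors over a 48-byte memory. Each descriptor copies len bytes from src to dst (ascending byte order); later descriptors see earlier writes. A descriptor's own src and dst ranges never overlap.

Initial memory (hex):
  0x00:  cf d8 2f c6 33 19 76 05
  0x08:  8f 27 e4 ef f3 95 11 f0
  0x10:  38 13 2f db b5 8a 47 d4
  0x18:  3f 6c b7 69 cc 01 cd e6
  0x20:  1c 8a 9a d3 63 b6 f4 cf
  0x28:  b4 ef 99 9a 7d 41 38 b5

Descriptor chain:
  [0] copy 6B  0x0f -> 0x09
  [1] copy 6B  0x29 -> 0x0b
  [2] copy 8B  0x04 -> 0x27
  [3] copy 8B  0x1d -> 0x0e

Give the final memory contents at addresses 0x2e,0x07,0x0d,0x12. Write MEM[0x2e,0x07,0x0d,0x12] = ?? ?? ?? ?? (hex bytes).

MEM[0x2e,0x07,0x0d,0x12] = ef 05 9a 8a

#0 dst[0x09+6] := {0xf0,0x38,0x13,0x2f,0xdb,0xb5}
#1 dst[0x0b+6] := {0xef,0x99,0x9a,0x7d,0x41,0x38}
#2 dst[0x27+8] := {0x33,0x19,0x76,0x05,0x8f,0xf0,0x38,0xef}
#3 dst[0x0e+8] := {0x01,0xcd,0xe6,0x1c,0x8a,0x9a,0xd3,0x63}
query mem[0x2e]=0xef, mem[0x07]=0x05, mem[0x0d]=0x9a, mem[0x12]=0x8a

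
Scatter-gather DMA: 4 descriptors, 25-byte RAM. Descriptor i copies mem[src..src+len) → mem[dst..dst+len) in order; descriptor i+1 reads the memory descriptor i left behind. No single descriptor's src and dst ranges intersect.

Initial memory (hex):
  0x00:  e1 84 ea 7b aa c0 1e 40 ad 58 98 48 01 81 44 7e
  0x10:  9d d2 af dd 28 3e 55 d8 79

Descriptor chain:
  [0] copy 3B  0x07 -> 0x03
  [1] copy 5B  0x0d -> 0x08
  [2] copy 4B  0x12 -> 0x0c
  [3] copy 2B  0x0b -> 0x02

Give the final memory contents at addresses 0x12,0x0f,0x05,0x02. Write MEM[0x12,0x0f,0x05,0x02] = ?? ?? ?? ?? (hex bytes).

MEM[0x12,0x0f,0x05,0x02] = af 3e 58 9d

  after D0: wrote 3B at 0x03 = 40ad58
  after D1: wrote 5B at 0x08 = 81447e9dd2
  after D2: wrote 4B at 0x0c = afdd283e
  after D3: wrote 2B at 0x02 = 9daf
query mem[0x12]=0xaf, mem[0x0f]=0x3e, mem[0x05]=0x58, mem[0x02]=0x9d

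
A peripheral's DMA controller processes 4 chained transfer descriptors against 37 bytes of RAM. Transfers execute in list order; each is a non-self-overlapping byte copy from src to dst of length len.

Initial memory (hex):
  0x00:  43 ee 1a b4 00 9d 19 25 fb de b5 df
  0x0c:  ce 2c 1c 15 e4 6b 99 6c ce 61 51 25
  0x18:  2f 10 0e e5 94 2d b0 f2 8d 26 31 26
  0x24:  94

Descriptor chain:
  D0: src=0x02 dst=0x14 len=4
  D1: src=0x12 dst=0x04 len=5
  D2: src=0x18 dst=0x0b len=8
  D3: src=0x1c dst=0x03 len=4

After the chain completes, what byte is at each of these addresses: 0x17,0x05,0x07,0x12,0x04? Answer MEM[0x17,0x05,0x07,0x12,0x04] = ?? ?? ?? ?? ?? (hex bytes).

MEM[0x17,0x05,0x07,0x12,0x04] = 9d b0 b4 f2 2d

  after D0: wrote 4B at 0x14 = 1ab4009d
  after D1: wrote 5B at 0x04 = 996c1ab400
  after D2: wrote 8B at 0x0b = 2f100ee5942db0f2
  after D3: wrote 4B at 0x03 = 942db0f2
query mem[0x17]=0x9d, mem[0x05]=0xb0, mem[0x07]=0xb4, mem[0x12]=0xf2, mem[0x04]=0x2d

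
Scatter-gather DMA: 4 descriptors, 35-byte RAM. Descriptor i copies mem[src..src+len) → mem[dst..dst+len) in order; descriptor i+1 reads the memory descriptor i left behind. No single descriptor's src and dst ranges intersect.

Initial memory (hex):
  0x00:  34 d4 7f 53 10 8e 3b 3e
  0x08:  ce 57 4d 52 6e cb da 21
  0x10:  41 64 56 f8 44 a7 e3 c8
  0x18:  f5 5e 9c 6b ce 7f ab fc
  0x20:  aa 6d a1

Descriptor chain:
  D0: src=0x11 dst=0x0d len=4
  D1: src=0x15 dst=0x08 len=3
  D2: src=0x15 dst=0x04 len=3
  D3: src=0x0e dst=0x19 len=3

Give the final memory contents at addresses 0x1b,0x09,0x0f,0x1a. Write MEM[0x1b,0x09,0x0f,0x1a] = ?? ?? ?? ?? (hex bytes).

MEM[0x1b,0x09,0x0f,0x1a] = 44 e3 f8 f8

D0: mem[0x0d..0x10] <- [64 56 f8 44]
D1: mem[0x08..0x0a] <- [a7 e3 c8]
D2: mem[0x04..0x06] <- [a7 e3 c8]
D3: mem[0x19..0x1b] <- [56 f8 44]
query mem[0x1b]=0x44, mem[0x09]=0xe3, mem[0x0f]=0xf8, mem[0x1a]=0xf8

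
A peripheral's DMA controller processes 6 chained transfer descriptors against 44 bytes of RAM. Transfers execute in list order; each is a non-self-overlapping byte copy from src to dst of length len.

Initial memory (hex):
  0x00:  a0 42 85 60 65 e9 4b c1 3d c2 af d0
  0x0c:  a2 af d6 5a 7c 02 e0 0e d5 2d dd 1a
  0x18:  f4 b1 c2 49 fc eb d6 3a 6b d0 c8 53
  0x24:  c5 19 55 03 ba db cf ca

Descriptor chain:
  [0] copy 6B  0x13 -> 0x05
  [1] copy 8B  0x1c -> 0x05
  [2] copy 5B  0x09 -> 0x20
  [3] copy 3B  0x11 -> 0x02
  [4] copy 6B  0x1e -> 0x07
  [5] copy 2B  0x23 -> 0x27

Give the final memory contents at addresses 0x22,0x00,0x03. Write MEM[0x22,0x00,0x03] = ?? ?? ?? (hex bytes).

D0: mem[0x05..0x0a] <- [0e d5 2d dd 1a f4]
D1: mem[0x05..0x0c] <- [fc eb d6 3a 6b d0 c8 53]
D2: mem[0x20..0x24] <- [6b d0 c8 53 af]
D3: mem[0x02..0x04] <- [02 e0 0e]
D4: mem[0x07..0x0c] <- [d6 3a 6b d0 c8 53]
D5: mem[0x27..0x28] <- [53 af]
query mem[0x22]=0xc8, mem[0x00]=0xa0, mem[0x03]=0xe0

MEM[0x22,0x00,0x03] = c8 a0 e0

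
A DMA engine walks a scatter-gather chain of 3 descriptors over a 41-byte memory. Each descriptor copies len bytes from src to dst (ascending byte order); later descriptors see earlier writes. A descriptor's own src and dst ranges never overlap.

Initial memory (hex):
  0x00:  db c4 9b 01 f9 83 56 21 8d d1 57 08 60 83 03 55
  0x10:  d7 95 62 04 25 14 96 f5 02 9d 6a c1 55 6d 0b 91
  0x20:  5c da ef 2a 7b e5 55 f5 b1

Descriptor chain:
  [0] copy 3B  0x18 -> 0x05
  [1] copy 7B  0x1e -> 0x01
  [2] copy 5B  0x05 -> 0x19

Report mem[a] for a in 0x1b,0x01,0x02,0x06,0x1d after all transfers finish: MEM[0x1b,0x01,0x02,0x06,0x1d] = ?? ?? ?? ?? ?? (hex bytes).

#0 dst[0x05+3] := {0x02,0x9d,0x6a}
#1 dst[0x01+7] := {0x0b,0x91,0x5c,0xda,0xef,0x2a,0x7b}
#2 dst[0x19+5] := {0xef,0x2a,0x7b,0x8d,0xd1}
query mem[0x1b]=0x7b, mem[0x01]=0x0b, mem[0x02]=0x91, mem[0x06]=0x2a, mem[0x1d]=0xd1

MEM[0x1b,0x01,0x02,0x06,0x1d] = 7b 0b 91 2a d1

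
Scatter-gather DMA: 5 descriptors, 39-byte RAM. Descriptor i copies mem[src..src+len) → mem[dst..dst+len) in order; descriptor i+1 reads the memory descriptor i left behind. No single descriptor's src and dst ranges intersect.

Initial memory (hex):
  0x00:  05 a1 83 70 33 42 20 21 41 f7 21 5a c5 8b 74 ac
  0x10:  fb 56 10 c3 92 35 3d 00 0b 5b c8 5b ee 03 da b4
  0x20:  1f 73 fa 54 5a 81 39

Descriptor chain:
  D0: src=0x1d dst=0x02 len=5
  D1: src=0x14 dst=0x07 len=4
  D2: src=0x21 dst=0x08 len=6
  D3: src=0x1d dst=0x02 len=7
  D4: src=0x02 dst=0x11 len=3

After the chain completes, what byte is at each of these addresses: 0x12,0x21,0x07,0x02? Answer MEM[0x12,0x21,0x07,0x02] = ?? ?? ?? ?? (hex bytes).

D0: mem[0x02..0x06] <- [03 da b4 1f 73]
D1: mem[0x07..0x0a] <- [92 35 3d 00]
D2: mem[0x08..0x0d] <- [73 fa 54 5a 81 39]
D3: mem[0x02..0x08] <- [03 da b4 1f 73 fa 54]
D4: mem[0x11..0x13] <- [03 da b4]
query mem[0x12]=0xda, mem[0x21]=0x73, mem[0x07]=0xfa, mem[0x02]=0x03

MEM[0x12,0x21,0x07,0x02] = da 73 fa 03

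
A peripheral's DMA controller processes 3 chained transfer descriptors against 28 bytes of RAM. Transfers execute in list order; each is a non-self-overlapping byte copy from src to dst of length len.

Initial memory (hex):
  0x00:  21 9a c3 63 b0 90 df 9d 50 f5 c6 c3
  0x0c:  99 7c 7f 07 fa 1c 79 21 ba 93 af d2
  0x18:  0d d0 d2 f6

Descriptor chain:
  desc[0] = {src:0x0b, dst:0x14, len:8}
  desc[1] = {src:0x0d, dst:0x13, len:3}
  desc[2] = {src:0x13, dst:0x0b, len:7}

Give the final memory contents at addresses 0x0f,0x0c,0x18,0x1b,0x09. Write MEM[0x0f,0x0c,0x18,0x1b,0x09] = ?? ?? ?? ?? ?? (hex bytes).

[0] 0x0b->0x14 len=8 : c3 99 7c 7f 07 fa 1c 79
[1] 0x0d->0x13 len=3 : 7c 7f 07
[2] 0x13->0x0b len=7 : 7c 7f 07 7c 7f 07 fa
query mem[0x0f]=0x7f, mem[0x0c]=0x7f, mem[0x18]=0x07, mem[0x1b]=0x79, mem[0x09]=0xf5

MEM[0x0f,0x0c,0x18,0x1b,0x09] = 7f 7f 07 79 f5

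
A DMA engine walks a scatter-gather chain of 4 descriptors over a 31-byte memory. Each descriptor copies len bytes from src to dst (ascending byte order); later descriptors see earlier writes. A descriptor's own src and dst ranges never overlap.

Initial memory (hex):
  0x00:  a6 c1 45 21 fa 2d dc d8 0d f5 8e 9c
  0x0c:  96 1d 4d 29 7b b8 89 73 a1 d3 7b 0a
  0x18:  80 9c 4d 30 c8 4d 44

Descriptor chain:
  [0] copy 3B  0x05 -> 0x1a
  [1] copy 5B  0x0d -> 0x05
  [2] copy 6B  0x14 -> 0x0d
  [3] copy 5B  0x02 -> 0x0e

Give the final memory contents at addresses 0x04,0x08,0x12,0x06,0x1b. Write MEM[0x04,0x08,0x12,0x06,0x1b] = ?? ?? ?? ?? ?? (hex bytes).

MEM[0x04,0x08,0x12,0x06,0x1b] = fa 7b 4d 4d dc

  after D0: wrote 3B at 0x1a = 2ddcd8
  after D1: wrote 5B at 0x05 = 1d4d297bb8
  after D2: wrote 6B at 0x0d = a1d37b0a809c
  after D3: wrote 5B at 0x0e = 4521fa1d4d
query mem[0x04]=0xfa, mem[0x08]=0x7b, mem[0x12]=0x4d, mem[0x06]=0x4d, mem[0x1b]=0xdc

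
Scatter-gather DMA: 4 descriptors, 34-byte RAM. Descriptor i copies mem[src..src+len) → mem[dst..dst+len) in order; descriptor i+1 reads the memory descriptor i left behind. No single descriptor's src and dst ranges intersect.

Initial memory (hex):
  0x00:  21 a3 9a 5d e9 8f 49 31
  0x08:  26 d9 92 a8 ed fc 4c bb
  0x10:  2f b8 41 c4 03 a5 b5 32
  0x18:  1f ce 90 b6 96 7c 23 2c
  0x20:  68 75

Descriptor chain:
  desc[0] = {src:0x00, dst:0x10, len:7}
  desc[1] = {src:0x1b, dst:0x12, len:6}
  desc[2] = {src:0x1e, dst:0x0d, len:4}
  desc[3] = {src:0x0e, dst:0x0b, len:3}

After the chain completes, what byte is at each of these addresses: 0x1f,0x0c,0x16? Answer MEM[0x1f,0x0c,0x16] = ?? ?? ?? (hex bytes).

#0 dst[0x10+7] := {0x21,0xa3,0x9a,0x5d,0xe9,0x8f,0x49}
#1 dst[0x12+6] := {0xb6,0x96,0x7c,0x23,0x2c,0x68}
#2 dst[0x0d+4] := {0x23,0x2c,0x68,0x75}
#3 dst[0x0b+3] := {0x2c,0x68,0x75}
query mem[0x1f]=0x2c, mem[0x0c]=0x68, mem[0x16]=0x2c

MEM[0x1f,0x0c,0x16] = 2c 68 2c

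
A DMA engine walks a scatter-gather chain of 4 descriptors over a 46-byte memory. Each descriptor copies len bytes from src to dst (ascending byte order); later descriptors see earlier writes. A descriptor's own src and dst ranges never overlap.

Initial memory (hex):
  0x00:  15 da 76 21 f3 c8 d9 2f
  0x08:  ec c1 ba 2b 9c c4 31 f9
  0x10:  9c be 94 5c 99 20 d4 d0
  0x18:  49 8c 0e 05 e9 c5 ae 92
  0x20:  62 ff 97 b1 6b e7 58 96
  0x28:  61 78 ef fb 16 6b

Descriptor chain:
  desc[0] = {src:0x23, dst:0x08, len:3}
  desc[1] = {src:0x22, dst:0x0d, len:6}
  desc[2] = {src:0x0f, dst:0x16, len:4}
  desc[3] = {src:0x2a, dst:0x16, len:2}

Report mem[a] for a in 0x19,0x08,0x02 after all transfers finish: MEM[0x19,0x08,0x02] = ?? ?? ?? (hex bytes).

MEM[0x19,0x08,0x02] = 96 b1 76

#0 dst[0x08+3] := {0xb1,0x6b,0xe7}
#1 dst[0x0d+6] := {0x97,0xb1,0x6b,0xe7,0x58,0x96}
#2 dst[0x16+4] := {0x6b,0xe7,0x58,0x96}
#3 dst[0x16+2] := {0xef,0xfb}
query mem[0x19]=0x96, mem[0x08]=0xb1, mem[0x02]=0x76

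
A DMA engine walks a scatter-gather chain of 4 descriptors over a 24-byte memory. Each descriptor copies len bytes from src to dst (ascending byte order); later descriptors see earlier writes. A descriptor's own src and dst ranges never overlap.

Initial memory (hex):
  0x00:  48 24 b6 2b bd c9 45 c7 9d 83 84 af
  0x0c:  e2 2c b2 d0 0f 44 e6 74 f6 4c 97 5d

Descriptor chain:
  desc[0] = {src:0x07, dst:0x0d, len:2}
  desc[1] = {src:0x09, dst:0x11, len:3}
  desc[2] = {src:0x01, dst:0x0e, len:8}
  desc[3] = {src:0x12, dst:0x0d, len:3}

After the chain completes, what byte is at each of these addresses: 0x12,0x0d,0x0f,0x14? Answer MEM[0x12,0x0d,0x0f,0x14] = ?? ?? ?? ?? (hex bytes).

D0: mem[0x0d..0x0e] <- [c7 9d]
D1: mem[0x11..0x13] <- [83 84 af]
D2: mem[0x0e..0x15] <- [24 b6 2b bd c9 45 c7 9d]
D3: mem[0x0d..0x0f] <- [c9 45 c7]
query mem[0x12]=0xc9, mem[0x0d]=0xc9, mem[0x0f]=0xc7, mem[0x14]=0xc7

MEM[0x12,0x0d,0x0f,0x14] = c9 c9 c7 c7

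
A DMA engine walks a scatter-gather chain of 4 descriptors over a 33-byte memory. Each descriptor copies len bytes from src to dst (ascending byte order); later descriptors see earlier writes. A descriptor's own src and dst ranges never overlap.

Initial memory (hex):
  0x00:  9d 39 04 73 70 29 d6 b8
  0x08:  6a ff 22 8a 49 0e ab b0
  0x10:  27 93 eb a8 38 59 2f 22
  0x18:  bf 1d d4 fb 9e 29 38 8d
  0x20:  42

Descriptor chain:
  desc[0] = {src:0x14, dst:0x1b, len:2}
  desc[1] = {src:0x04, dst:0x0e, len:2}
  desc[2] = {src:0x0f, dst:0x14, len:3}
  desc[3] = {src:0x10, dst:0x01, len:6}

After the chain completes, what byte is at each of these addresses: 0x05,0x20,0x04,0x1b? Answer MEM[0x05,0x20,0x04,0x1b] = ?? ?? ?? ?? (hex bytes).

[0] 0x14->0x1b len=2 : 38 59
[1] 0x04->0x0e len=2 : 70 29
[2] 0x0f->0x14 len=3 : 29 27 93
[3] 0x10->0x01 len=6 : 27 93 eb a8 29 27
query mem[0x05]=0x29, mem[0x20]=0x42, mem[0x04]=0xa8, mem[0x1b]=0x38

MEM[0x05,0x20,0x04,0x1b] = 29 42 a8 38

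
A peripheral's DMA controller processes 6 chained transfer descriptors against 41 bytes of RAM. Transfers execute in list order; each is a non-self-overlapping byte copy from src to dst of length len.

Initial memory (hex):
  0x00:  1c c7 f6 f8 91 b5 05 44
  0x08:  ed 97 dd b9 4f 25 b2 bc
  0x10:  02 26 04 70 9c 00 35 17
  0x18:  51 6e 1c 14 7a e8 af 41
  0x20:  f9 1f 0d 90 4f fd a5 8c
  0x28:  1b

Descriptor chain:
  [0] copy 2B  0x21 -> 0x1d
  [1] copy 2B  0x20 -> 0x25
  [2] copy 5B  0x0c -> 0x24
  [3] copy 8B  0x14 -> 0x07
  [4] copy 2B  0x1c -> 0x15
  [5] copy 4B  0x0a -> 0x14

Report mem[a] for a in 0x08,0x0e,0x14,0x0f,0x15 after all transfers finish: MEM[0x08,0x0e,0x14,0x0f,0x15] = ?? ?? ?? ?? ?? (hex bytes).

MEM[0x08,0x0e,0x14,0x0f,0x15] = 00 14 17 bc 51

#0 dst[0x1d+2] := {0x1f,0x0d}
#1 dst[0x25+2] := {0xf9,0x1f}
#2 dst[0x24+5] := {0x4f,0x25,0xb2,0xbc,0x02}
#3 dst[0x07+8] := {0x9c,0x00,0x35,0x17,0x51,0x6e,0x1c,0x14}
#4 dst[0x15+2] := {0x7a,0x1f}
#5 dst[0x14+4] := {0x17,0x51,0x6e,0x1c}
query mem[0x08]=0x00, mem[0x0e]=0x14, mem[0x14]=0x17, mem[0x0f]=0xbc, mem[0x15]=0x51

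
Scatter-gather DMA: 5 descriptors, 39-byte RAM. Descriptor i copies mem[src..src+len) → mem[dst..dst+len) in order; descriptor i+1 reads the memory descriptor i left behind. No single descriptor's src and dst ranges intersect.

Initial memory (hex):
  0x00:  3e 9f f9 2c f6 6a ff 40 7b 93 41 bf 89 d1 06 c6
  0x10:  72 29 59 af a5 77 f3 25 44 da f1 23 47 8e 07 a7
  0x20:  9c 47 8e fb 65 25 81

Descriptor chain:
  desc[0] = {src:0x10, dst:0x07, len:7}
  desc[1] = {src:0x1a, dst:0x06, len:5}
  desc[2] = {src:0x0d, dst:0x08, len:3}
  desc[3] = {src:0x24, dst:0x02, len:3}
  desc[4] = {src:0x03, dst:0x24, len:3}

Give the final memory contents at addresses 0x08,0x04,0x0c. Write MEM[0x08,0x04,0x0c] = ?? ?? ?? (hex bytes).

#0 dst[0x07+7] := {0x72,0x29,0x59,0xaf,0xa5,0x77,0xf3}
#1 dst[0x06+5] := {0xf1,0x23,0x47,0x8e,0x07}
#2 dst[0x08+3] := {0xf3,0x06,0xc6}
#3 dst[0x02+3] := {0x65,0x25,0x81}
#4 dst[0x24+3] := {0x25,0x81,0x6a}
query mem[0x08]=0xf3, mem[0x04]=0x81, mem[0x0c]=0x77

MEM[0x08,0x04,0x0c] = f3 81 77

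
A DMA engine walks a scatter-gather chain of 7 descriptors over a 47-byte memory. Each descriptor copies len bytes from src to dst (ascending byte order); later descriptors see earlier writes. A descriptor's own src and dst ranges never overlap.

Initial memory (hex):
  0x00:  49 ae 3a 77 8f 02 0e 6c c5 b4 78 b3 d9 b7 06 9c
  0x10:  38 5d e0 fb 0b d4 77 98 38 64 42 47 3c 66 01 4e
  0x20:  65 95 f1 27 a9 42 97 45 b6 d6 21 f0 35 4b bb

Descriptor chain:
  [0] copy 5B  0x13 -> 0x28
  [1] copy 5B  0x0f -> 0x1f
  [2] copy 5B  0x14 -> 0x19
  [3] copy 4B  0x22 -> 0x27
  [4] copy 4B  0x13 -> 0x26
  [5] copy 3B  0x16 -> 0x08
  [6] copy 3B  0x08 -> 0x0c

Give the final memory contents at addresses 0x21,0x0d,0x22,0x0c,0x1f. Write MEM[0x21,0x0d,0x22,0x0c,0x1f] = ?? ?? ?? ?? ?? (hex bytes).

MEM[0x21,0x0d,0x22,0x0c,0x1f] = 5d 98 e0 77 9c

#0 dst[0x28+5] := {0xfb,0x0b,0xd4,0x77,0x98}
#1 dst[0x1f+5] := {0x9c,0x38,0x5d,0xe0,0xfb}
#2 dst[0x19+5] := {0x0b,0xd4,0x77,0x98,0x38}
#3 dst[0x27+4] := {0xe0,0xfb,0xa9,0x42}
#4 dst[0x26+4] := {0xfb,0x0b,0xd4,0x77}
#5 dst[0x08+3] := {0x77,0x98,0x38}
#6 dst[0x0c+3] := {0x77,0x98,0x38}
query mem[0x21]=0x5d, mem[0x0d]=0x98, mem[0x22]=0xe0, mem[0x0c]=0x77, mem[0x1f]=0x9c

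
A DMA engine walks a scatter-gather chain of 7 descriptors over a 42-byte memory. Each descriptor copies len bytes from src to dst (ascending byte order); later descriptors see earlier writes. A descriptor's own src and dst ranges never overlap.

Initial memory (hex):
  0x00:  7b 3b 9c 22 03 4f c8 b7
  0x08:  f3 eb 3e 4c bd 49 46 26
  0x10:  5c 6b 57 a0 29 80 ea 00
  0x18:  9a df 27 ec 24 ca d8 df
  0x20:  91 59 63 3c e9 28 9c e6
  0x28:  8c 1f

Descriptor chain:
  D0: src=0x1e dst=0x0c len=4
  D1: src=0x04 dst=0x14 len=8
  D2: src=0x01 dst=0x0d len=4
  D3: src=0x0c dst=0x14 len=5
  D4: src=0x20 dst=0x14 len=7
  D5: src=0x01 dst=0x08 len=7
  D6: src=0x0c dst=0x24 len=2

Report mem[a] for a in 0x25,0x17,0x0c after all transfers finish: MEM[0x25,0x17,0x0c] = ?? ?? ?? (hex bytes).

D0: mem[0x0c..0x0f] <- [d8 df 91 59]
D1: mem[0x14..0x1b] <- [03 4f c8 b7 f3 eb 3e 4c]
D2: mem[0x0d..0x10] <- [3b 9c 22 03]
D3: mem[0x14..0x18] <- [d8 3b 9c 22 03]
D4: mem[0x14..0x1a] <- [91 59 63 3c e9 28 9c]
D5: mem[0x08..0x0e] <- [3b 9c 22 03 4f c8 b7]
D6: mem[0x24..0x25] <- [4f c8]
query mem[0x25]=0xc8, mem[0x17]=0x3c, mem[0x0c]=0x4f

MEM[0x25,0x17,0x0c] = c8 3c 4f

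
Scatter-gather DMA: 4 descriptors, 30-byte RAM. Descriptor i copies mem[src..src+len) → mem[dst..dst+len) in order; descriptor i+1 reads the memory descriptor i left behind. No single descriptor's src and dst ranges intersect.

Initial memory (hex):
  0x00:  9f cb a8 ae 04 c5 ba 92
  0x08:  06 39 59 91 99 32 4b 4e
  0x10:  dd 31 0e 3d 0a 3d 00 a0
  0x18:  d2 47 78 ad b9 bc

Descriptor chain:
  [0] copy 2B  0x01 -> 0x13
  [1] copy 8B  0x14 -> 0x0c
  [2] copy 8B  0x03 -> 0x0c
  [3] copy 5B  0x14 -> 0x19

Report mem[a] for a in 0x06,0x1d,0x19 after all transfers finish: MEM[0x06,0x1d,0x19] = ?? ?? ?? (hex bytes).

MEM[0x06,0x1d,0x19] = ba d2 a8

#0 dst[0x13+2] := {0xcb,0xa8}
#1 dst[0x0c+8] := {0xa8,0x3d,0x00,0xa0,0xd2,0x47,0x78,0xad}
#2 dst[0x0c+8] := {0xae,0x04,0xc5,0xba,0x92,0x06,0x39,0x59}
#3 dst[0x19+5] := {0xa8,0x3d,0x00,0xa0,0xd2}
query mem[0x06]=0xba, mem[0x1d]=0xd2, mem[0x19]=0xa8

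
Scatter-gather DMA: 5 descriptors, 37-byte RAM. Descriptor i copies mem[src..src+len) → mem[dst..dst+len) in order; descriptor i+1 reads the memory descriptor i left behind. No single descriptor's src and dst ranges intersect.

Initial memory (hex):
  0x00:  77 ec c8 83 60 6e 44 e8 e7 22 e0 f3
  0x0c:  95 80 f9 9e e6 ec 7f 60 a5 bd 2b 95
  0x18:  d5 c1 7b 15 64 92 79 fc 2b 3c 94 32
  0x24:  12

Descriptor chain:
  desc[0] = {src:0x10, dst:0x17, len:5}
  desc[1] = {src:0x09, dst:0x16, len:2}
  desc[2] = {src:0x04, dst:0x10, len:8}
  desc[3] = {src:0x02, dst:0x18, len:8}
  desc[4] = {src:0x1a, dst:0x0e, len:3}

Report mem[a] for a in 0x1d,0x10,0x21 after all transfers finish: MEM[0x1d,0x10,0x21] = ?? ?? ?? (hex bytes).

MEM[0x1d,0x10,0x21] = e8 44 3c

[0] 0x10->0x17 len=5 : e6 ec 7f 60 a5
[1] 0x09->0x16 len=2 : 22 e0
[2] 0x04->0x10 len=8 : 60 6e 44 e8 e7 22 e0 f3
[3] 0x02->0x18 len=8 : c8 83 60 6e 44 e8 e7 22
[4] 0x1a->0x0e len=3 : 60 6e 44
query mem[0x1d]=0xe8, mem[0x10]=0x44, mem[0x21]=0x3c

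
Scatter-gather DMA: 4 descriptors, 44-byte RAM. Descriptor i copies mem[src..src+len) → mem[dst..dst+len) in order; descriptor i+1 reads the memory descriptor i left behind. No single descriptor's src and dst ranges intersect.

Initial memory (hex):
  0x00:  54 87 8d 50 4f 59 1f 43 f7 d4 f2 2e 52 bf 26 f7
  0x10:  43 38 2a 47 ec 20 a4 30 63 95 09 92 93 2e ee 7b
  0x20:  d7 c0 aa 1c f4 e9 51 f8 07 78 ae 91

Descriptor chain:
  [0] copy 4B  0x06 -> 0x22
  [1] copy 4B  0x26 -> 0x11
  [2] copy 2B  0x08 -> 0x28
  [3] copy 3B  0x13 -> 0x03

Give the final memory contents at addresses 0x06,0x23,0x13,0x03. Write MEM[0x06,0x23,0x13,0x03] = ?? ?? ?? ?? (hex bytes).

D0: mem[0x22..0x25] <- [1f 43 f7 d4]
D1: mem[0x11..0x14] <- [51 f8 07 78]
D2: mem[0x28..0x29] <- [f7 d4]
D3: mem[0x03..0x05] <- [07 78 20]
query mem[0x06]=0x1f, mem[0x23]=0x43, mem[0x13]=0x07, mem[0x03]=0x07

MEM[0x06,0x23,0x13,0x03] = 1f 43 07 07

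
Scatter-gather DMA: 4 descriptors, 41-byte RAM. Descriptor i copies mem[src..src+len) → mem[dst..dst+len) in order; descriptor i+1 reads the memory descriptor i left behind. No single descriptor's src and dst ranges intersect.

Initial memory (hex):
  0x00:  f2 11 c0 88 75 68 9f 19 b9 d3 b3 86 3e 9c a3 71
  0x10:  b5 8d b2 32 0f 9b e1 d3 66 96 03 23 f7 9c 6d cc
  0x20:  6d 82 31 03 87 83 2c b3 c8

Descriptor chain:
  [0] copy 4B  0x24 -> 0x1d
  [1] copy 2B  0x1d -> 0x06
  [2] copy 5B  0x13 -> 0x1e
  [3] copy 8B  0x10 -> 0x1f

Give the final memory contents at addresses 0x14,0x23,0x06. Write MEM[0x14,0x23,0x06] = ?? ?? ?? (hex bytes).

D0: mem[0x1d..0x20] <- [87 83 2c b3]
D1: mem[0x06..0x07] <- [87 83]
D2: mem[0x1e..0x22] <- [32 0f 9b e1 d3]
D3: mem[0x1f..0x26] <- [b5 8d b2 32 0f 9b e1 d3]
query mem[0x14]=0x0f, mem[0x23]=0x0f, mem[0x06]=0x87

MEM[0x14,0x23,0x06] = 0f 0f 87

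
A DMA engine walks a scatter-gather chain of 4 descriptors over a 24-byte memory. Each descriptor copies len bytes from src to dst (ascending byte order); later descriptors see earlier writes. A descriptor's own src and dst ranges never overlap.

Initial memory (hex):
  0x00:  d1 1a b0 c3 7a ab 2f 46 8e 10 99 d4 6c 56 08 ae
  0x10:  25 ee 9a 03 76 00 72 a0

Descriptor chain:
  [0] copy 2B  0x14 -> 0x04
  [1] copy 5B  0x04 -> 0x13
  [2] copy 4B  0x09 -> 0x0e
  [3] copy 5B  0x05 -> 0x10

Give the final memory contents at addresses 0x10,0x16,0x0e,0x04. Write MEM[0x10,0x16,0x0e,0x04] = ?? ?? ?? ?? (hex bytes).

MEM[0x10,0x16,0x0e,0x04] = 00 46 10 76

[0] 0x14->0x04 len=2 : 76 00
[1] 0x04->0x13 len=5 : 76 00 2f 46 8e
[2] 0x09->0x0e len=4 : 10 99 d4 6c
[3] 0x05->0x10 len=5 : 00 2f 46 8e 10
query mem[0x10]=0x00, mem[0x16]=0x46, mem[0x0e]=0x10, mem[0x04]=0x76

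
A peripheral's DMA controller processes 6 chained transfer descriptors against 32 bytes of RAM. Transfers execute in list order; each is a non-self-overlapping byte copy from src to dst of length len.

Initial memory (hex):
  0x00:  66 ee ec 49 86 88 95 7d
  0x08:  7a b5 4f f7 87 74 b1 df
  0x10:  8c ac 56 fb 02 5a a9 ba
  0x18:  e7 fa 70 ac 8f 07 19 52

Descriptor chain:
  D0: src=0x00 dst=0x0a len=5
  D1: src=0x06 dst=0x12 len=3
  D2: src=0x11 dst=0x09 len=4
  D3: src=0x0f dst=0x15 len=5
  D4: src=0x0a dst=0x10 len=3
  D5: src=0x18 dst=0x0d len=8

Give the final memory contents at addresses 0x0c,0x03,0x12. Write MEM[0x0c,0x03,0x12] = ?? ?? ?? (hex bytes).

MEM[0x0c,0x03,0x12] = 7a 49 07

#0 dst[0x0a+5] := {0x66,0xee,0xec,0x49,0x86}
#1 dst[0x12+3] := {0x95,0x7d,0x7a}
#2 dst[0x09+4] := {0xac,0x95,0x7d,0x7a}
#3 dst[0x15+5] := {0xdf,0x8c,0xac,0x95,0x7d}
#4 dst[0x10+3] := {0x95,0x7d,0x7a}
#5 dst[0x0d+8] := {0x95,0x7d,0x70,0xac,0x8f,0x07,0x19,0x52}
query mem[0x0c]=0x7a, mem[0x03]=0x49, mem[0x12]=0x07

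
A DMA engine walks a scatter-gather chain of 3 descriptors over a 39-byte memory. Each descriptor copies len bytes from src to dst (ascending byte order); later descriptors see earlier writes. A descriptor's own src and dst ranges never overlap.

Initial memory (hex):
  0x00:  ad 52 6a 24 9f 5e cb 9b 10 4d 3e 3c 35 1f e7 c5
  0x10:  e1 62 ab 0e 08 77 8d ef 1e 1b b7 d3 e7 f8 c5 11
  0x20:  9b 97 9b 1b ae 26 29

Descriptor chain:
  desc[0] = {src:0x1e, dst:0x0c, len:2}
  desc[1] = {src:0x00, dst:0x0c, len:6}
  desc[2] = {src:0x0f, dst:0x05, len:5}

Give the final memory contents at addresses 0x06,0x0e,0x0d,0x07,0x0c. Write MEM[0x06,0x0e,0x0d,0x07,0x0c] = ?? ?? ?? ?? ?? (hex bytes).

  after D0: wrote 2B at 0x0c = c511
  after D1: wrote 6B at 0x0c = ad526a249f5e
  after D2: wrote 5B at 0x05 = 249f5eab0e
query mem[0x06]=0x9f, mem[0x0e]=0x6a, mem[0x0d]=0x52, mem[0x07]=0x5e, mem[0x0c]=0xad

MEM[0x06,0x0e,0x0d,0x07,0x0c] = 9f 6a 52 5e ad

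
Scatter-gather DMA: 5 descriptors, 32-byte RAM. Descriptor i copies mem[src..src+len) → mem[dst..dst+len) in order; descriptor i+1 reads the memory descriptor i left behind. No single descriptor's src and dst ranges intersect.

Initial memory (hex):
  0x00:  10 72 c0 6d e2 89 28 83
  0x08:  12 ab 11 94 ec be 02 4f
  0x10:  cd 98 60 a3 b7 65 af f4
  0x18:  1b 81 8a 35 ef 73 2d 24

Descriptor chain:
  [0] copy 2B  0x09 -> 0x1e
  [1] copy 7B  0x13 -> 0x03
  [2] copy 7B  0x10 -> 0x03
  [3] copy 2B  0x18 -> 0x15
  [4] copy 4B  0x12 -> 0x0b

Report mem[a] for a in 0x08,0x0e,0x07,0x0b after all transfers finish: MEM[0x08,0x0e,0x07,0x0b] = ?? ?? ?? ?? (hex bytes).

  after D0: wrote 2B at 0x1e = ab11
  after D1: wrote 7B at 0x03 = a3b765aff41b81
  after D2: wrote 7B at 0x03 = cd9860a3b765af
  after D3: wrote 2B at 0x15 = 1b81
  after D4: wrote 4B at 0x0b = 60a3b71b
query mem[0x08]=0x65, mem[0x0e]=0x1b, mem[0x07]=0xb7, mem[0x0b]=0x60

MEM[0x08,0x0e,0x07,0x0b] = 65 1b b7 60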